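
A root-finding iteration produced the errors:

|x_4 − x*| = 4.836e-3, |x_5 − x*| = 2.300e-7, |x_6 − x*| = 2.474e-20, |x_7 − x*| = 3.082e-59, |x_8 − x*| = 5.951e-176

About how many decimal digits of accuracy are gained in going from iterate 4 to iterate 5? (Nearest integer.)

4

Digits gained ≈ log₁₀(|x_4 − x*|/|x_5 − x*|) = log₁₀(4.836e-3/2.300e-7) = log₁₀(21026.1) ≈ 4.323.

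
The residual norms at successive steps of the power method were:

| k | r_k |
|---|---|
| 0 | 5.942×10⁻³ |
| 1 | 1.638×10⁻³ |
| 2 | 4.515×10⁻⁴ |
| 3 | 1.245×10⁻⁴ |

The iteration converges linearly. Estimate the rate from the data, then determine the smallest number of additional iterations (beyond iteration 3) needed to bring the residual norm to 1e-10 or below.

Rate ρ ≈ r_3/r_2 = 1.245×10⁻⁴/4.515×10⁻⁴ = 0.2757.
After j more steps, r_{3+j} ≈ 1.245×10⁻⁴·ρ^j; need ρ^j ≤ 1e-10/1.245×10⁻⁴ = 8.03213e-07.
j ≥ ln(8.03213e-07)/ln(0.2757) = -14.0346/-1.28844 = 10.893.
So 11 more iterations are needed.

11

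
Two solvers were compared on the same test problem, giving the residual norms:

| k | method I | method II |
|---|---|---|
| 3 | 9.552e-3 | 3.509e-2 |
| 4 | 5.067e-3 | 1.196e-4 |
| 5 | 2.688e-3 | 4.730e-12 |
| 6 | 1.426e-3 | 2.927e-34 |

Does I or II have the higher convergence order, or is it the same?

Method I: p ≈ ln(1.426e-3/2.688e-3)/ln(2.688e-3/5.067e-3) ≈ 1.00.
Method II: p ≈ ln(2.927e-34/4.730e-12)/ln(4.730e-12/1.196e-4) ≈ 3.00.
Method II has the higher order (≈3.0 vs ≈1.0).

II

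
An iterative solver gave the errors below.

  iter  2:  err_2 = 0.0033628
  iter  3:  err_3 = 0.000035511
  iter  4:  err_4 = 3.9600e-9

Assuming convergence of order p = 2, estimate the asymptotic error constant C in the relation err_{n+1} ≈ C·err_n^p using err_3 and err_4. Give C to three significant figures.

3.14

C ≈ err_4 / err_3^2
  = 3.9600e-9 / (0.000035511)^2
  = 3.9600e-9 / 1.26103e-09 ≈ 3.1403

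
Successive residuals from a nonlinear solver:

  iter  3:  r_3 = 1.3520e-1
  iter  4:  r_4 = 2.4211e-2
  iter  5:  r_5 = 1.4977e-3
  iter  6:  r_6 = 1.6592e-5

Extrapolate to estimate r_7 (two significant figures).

First estimate the order: p ≈ ln(r_6/r_5) / ln(r_5/r_4) = ln(1.6592e-5/1.4977e-3)/ln(1.4977e-3/2.4211e-2) = ln(0.0110783)/ln(0.0618603) ≈ 1.6180.
Then r_7 ≈ r_6·(r_6/r_5)^p = 1.6592e-5·(0.0110783)^1.6180 = 1.6592e-5·0.000685421 ≈ 1.137e-08.

1.1e-8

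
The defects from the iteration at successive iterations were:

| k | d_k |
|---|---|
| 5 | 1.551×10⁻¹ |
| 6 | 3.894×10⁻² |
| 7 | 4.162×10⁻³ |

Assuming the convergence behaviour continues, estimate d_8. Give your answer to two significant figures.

First estimate the order: p ≈ ln(d_7/d_6) / ln(d_6/d_5) = ln(4.162×10⁻³/3.894×10⁻²)/ln(3.894×10⁻²/1.551×10⁻¹) = ln(0.106882)/ln(0.251064) ≈ 1.6179.
Then d_8 ≈ d_7·(d_7/d_6)^p = 4.162×10⁻³·(0.106882)^1.6179 = 4.162×10⁻³·0.0268451 ≈ 0.0001117.

1.1e-4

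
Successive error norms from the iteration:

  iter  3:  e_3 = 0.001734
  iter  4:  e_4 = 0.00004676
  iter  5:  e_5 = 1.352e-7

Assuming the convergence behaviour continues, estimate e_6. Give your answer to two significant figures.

1.1e-11

First estimate the order: p ≈ ln(e_5/e_4) / ln(e_4/e_3) = ln(1.352e-7/0.00004676)/ln(0.00004676/0.001734) = ln(0.00289136)/ln(0.0269666) ≈ 1.6180.
Then e_6 ≈ e_5·(e_5/e_4)^p = 1.352e-7·(0.00289136)^1.6180 = 1.352e-7·7.79944e-05 ≈ 1.054e-11.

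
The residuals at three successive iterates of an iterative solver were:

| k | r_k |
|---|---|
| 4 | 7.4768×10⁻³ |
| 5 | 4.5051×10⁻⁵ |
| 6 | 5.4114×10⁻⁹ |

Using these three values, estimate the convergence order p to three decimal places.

p ≈ ln(r_6/r_5) / ln(r_5/r_4)
  = ln(5.4114×10⁻⁹/4.5051×10⁻⁵) / ln(4.5051×10⁻⁵/7.4768×10⁻³)
  = ln(0.000120117) / ln(0.00602544)
  = -9.027044 / -5.111765 ≈ 1.765935

1.766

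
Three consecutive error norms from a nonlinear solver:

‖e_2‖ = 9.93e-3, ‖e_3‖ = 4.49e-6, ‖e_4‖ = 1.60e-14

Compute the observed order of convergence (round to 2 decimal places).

2.53

p ≈ ln(‖e_4‖/‖e_3‖) / ln(‖e_3‖/‖e_2‖)
  = ln(1.60e-14/4.49e-6) / ln(4.49e-6/9.93e-3)
  = ln(3.56347e-09) / ln(0.000452165)
  = -19.45253 / -7.70146 ≈ 2.52582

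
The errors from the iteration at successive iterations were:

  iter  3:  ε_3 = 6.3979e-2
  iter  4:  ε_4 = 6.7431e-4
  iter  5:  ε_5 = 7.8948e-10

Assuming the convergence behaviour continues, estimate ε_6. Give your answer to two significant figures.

First estimate the order: p ≈ ln(ε_5/ε_4) / ln(ε_4/ε_3) = ln(7.8948e-10/6.7431e-4)/ln(6.7431e-4/6.3979e-2) = ln(1.1708e-06)/ln(0.0105396) ≈ 3.0000.
Then ε_6 ≈ ε_5·(ε_5/ε_4)^p = 7.8948e-10·(1.1708e-06)^3.0000 = 7.8948e-10·1.6049e-18 ≈ 1.267e-27.

1.3e-27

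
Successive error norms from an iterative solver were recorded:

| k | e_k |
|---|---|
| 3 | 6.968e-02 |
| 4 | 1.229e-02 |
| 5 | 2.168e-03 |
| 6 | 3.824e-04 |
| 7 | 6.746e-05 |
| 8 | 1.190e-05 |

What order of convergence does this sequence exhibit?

Consecutive ratios: e_8/e_7 = 1.190e-05/6.746e-05 = 0.176401, e_7/e_6 = 6.746e-05/3.824e-04 = 0.176412.
p ≈ ln(0.176401)/ln(0.176412) = -1.7350/-1.7349 ≈ 1.00.
So the convergence is linear (order 1).

1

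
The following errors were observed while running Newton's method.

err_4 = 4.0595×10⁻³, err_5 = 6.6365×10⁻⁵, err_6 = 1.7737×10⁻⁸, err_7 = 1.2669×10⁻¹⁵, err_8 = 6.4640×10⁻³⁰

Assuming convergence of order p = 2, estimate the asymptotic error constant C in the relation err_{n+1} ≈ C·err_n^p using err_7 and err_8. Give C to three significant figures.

C ≈ err_8 / err_7^2
  = 6.4640×10⁻³⁰ / (1.2669×10⁻¹⁵)^2
  = 6.4640×10⁻³⁰ / 1.60504e-30 ≈ 4.0273

4.03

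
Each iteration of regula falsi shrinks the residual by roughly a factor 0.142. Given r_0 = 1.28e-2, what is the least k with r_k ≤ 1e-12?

After k steps, r_k ≈ 1.28e-2·0.142^k.
Need 0.142^k ≤ 1e-12/1.28e-2 = 7.8125e-11.
k ≥ ln(7.8125e-11)/ln(0.142) = -23.2727/-1.95193 = 11.923.
Smallest integer k = 12.

12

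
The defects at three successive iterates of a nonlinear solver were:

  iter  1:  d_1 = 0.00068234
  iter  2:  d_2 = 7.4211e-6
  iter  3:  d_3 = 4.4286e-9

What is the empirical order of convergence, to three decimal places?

1.642

p ≈ ln(d_3/d_2) / ln(d_2/d_1)
  = ln(4.4286e-9/7.4211e-6) / ln(7.4211e-6/0.00068234)
  = ln(0.000596758) / ln(0.010876)
  = -7.423999 / -4.521197 ≈ 1.642043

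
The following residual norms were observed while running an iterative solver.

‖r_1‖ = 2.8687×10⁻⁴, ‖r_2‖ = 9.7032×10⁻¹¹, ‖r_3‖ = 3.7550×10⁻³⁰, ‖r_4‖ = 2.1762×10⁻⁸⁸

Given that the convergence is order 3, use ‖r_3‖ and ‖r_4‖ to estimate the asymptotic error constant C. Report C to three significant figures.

4.11

C ≈ ‖r_4‖ / ‖r_3‖^3
  = 2.1762×10⁻⁸⁸ / (3.7550×10⁻³⁰)^3
  = 2.1762×10⁻⁸⁸ / 5.29456e-89 ≈ 4.1103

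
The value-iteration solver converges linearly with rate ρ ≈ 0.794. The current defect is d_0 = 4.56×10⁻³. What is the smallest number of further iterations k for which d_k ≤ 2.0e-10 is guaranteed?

74

After k steps, d_k ≈ 4.56×10⁻³·0.794^k.
Need 0.794^k ≤ 2.0e-10/4.56×10⁻³ = 4.38596e-08.
k ≥ ln(4.38596e-08)/ln(0.794) = -16.9423/-0.23067 = 73.448.
Smallest integer k = 74.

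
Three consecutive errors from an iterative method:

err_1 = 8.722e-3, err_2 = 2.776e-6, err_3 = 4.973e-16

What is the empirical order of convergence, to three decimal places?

2.787

p ≈ ln(err_3/err_2) / ln(err_2/err_1)
  = ln(4.973e-16/2.776e-6) / ln(2.776e-6/8.722e-3)
  = ln(1.79143e-10) / ln(0.000318276)
  = -22.442837 / -8.052592 ≈ 2.787033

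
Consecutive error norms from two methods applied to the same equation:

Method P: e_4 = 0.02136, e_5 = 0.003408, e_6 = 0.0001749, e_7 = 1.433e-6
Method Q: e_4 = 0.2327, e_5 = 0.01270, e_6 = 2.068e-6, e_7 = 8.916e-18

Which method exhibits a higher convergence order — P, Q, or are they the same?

Method P: p ≈ ln(1.433e-6/0.0001749)/ln(0.0001749/0.003408) ≈ 1.62.
Method Q: p ≈ ln(8.916e-18/2.068e-6)/ln(2.068e-6/0.01270) ≈ 3.00.
Method Q has the higher order (≈3.0 vs ≈1.6).

Q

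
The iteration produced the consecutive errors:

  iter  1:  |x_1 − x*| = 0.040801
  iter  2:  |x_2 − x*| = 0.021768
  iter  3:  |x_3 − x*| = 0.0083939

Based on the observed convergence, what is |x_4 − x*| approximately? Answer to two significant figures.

First estimate the order: p ≈ ln(|x_3 − x*|/|x_2 − x*|) / ln(|x_2 − x*|/|x_1 − x*|) = ln(0.0083939/0.021768)/ln(0.021768/0.040801) = ln(0.385607)/ln(0.533516) ≈ 1.5168.
Then |x_4 − x*| ≈ |x_3 − x*|·(|x_3 − x*|/|x_2 − x*|)^p = 0.0083939·(0.385607)^1.5168 = 0.0083939·0.235648 ≈ 0.001978.

2.0e-3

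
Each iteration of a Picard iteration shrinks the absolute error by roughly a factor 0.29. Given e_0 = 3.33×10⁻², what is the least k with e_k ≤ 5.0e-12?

After k steps, e_k ≈ 3.33×10⁻²·0.29^k.
Need 0.29^k ≤ 5.0e-12/3.33×10⁻² = 1.5015e-10.
k ≥ ln(1.5015e-10)/ln(0.29) = -22.6194/-1.23787 = 18.273.
Smallest integer k = 19.

19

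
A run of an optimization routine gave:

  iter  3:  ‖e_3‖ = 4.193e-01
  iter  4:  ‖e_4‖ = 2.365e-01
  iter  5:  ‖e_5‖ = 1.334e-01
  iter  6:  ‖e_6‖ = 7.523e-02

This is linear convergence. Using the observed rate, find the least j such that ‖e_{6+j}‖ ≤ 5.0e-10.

33

Rate ρ ≈ ‖e_6‖/‖e_5‖ = 7.523e-02/1.334e-01 = 0.5639.
After j more steps, ‖e_{6+j}‖ ≈ 7.523e-02·ρ^j; need ρ^j ≤ 5.0e-10/7.523e-02 = 6.64628e-09.
j ≥ ln(6.64628e-09)/ln(0.5639) = -18.8292/-0.57288 = 32.868.
So 33 more iterations are needed.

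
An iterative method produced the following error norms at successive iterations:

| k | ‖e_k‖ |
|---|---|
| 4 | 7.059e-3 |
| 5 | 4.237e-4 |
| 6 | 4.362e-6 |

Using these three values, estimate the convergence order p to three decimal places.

1.627

p ≈ ln(‖e_6‖/‖e_5‖) / ln(‖e_5‖/‖e_4‖)
  = ln(4.362e-6/4.237e-4) / ln(4.237e-4/7.059e-3)
  = ln(0.010295) / ln(0.0600227)
  = -4.576097 / -2.813032 ≈ 1.626749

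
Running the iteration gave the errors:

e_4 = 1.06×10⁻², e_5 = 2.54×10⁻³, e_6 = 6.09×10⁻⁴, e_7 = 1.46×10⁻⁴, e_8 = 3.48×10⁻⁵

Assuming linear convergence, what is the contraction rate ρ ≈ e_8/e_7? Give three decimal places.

ρ ≈ e_8/e_7 = 3.48×10⁻⁵/1.46×10⁻⁴ = 0.23836

0.238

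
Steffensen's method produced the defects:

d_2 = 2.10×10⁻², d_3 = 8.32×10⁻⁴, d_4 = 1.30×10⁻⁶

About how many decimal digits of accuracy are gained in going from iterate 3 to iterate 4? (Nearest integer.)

3

Digits gained ≈ log₁₀(d_3/d_4) = log₁₀(8.32×10⁻⁴/1.30×10⁻⁶) = log₁₀(640) ≈ 2.806.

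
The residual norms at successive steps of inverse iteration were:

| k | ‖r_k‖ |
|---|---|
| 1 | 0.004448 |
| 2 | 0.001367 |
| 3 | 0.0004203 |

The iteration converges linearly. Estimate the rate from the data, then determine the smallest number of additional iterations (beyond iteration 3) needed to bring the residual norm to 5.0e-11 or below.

Rate ρ ≈ ‖r_3‖/‖r_2‖ = 0.0004203/0.001367 = 0.3075.
After j more steps, ‖r_{3+j}‖ ≈ 0.0004203·ρ^j; need ρ^j ≤ 5.0e-11/0.0004203 = 1.18963e-07.
j ≥ ln(1.18963e-07)/ln(0.3075) = -15.9445/-1.17928 = 13.521.
So 14 more iterations are needed.

14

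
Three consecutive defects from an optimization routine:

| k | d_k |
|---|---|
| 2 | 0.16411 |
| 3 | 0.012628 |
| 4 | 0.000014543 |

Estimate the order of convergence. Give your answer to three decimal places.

2.638

p ≈ ln(d_4/d_3) / ln(d_3/d_2)
  = ln(0.000014543/0.012628) / ln(0.012628/0.16411)
  = ln(0.00115165) / ln(0.0769484)
  = -6.766560 / -2.564620 ≈ 2.638426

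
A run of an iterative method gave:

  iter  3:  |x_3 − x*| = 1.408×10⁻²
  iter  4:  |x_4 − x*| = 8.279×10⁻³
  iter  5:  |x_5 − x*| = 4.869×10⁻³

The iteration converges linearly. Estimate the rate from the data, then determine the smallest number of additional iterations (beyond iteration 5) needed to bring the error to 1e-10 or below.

34

Rate ρ ≈ |x_5 − x*|/|x_4 − x*| = 4.869×10⁻³/8.279×10⁻³ = 0.5881.
After j more steps, |x_{5+j} − x*| ≈ 4.869×10⁻³·ρ^j; need ρ^j ≤ 1e-10/4.869×10⁻³ = 2.05381e-08.
j ≥ ln(2.05381e-08)/ln(0.5881) = -17.7010/-0.53086 = 33.344.
So 34 more iterations are needed.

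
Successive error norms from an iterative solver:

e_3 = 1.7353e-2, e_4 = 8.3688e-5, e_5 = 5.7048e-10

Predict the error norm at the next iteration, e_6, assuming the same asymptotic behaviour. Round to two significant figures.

First estimate the order: p ≈ ln(e_5/e_4) / ln(e_4/e_3) = ln(5.7048e-10/8.3688e-5)/ln(8.3688e-5/1.7353e-2) = ln(6.81675e-06)/ln(0.00482268) ≈ 2.2301.
Then e_6 ≈ e_5·(e_5/e_4)^p = 5.7048e-10·(6.81675e-06)^2.2301 = 5.7048e-10·3.00858e-12 ≈ 1.716e-21.

1.7e-21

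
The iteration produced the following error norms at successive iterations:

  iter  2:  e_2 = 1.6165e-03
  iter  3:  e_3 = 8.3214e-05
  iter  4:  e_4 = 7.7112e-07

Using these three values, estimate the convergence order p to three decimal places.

1.578

p ≈ ln(e_4/e_3) / ln(e_3/e_2)
  = ln(7.7112e-07/8.3214e-05) / ln(8.3214e-05/1.6165e-03)
  = ln(0.00926671) / ln(0.0514779)
  = -4.681327 / -2.966603 ≈ 1.578009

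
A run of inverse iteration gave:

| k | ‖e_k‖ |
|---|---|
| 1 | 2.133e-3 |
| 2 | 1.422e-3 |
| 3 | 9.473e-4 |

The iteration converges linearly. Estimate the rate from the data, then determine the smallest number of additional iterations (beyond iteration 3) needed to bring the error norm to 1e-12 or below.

51

Rate ρ ≈ ‖e_3‖/‖e_2‖ = 9.473e-4/1.422e-3 = 0.6662.
After j more steps, ‖e_{3+j}‖ ≈ 9.473e-4·ρ^j; need ρ^j ≤ 1e-12/9.473e-4 = 1.05563e-09.
j ≥ ln(1.05563e-09)/ln(0.6662) = -20.6691/-0.40617 = 50.888.
So 51 more iterations are needed.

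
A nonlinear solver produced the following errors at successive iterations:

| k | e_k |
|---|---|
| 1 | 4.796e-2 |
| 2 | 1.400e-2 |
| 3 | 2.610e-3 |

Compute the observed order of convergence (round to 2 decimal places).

1.36

p ≈ ln(e_3/e_2) / ln(e_2/e_1)
  = ln(2.610e-3/1.400e-2) / ln(1.400e-2/4.796e-2)
  = ln(0.186429) / ln(0.29191)
  = -1.67970 / -1.23131 ≈ 1.36416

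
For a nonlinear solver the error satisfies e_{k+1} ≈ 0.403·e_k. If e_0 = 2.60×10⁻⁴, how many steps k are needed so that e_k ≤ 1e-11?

19

After k steps, e_k ≈ 2.60×10⁻⁴·0.403^k.
Need 0.403^k ≤ 1e-11/2.60×10⁻⁴ = 3.84615e-08.
k ≥ ln(3.84615e-08)/ln(0.403) = -17.0736/-0.90882 = 18.787.
Smallest integer k = 19.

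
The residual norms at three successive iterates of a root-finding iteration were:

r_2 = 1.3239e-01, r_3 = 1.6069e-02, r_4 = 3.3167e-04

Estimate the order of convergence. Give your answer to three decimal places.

p ≈ ln(r_4/r_3) / ln(r_3/r_2)
  = ln(3.3167e-04/1.6069e-02) / ln(1.6069e-02/1.3239e-01)
  = ln(0.0206404) / ln(0.121376)
  = -3.880505 / -2.108862 ≈ 1.840094

1.840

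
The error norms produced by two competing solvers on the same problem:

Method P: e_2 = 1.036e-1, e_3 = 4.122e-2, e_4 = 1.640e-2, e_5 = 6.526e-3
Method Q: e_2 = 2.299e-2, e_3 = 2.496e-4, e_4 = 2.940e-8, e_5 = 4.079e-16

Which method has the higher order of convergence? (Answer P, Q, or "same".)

Method P: p ≈ ln(6.526e-3/1.640e-2)/ln(1.640e-2/4.122e-2) ≈ 1.00.
Method Q: p ≈ ln(4.079e-16/2.940e-8)/ln(2.940e-8/2.496e-4) ≈ 2.00.
Method Q has the higher order (≈2.0 vs ≈1.0).

Q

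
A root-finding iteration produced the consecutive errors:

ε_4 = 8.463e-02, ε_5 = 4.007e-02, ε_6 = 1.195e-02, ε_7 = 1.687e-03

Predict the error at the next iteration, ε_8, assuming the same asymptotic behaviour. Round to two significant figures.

First estimate the order: p ≈ ln(ε_7/ε_6) / ln(ε_6/ε_5) = ln(1.687e-03/1.195e-02)/ln(1.195e-02/4.007e-02) = ln(0.141172)/ln(0.298228) ≈ 1.6181.
Then ε_8 ≈ ε_7·(ε_7/ε_6)^p = 1.687e-03·(0.141172)^1.6181 = 1.687e-03·0.0420928 ≈ 7.101e-05.

7.1e-5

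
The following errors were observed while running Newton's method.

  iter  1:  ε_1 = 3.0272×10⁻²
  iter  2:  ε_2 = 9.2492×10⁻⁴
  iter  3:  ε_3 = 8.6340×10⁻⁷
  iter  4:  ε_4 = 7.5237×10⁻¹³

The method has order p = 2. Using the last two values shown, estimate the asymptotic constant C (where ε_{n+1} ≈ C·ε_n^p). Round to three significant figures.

C ≈ ε_4 / ε_3^2
  = 7.5237×10⁻¹³ / (8.6340×10⁻⁷)^2
  = 7.5237×10⁻¹³ / 7.4546e-13 ≈ 1.0093

1.01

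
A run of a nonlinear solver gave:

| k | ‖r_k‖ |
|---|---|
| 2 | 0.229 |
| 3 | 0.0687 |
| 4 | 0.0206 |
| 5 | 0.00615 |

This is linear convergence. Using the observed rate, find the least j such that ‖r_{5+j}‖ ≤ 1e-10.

15

Rate ρ ≈ ‖r_5‖/‖r_4‖ = 0.00615/0.0206 = 0.2985.
After j more steps, ‖r_{5+j}‖ ≈ 0.00615·ρ^j; need ρ^j ≤ 1e-10/0.00615 = 1.62602e-08.
j ≥ ln(1.62602e-08)/ln(0.2985) = -17.9345/-1.20899 = 14.834.
So 15 more iterations are needed.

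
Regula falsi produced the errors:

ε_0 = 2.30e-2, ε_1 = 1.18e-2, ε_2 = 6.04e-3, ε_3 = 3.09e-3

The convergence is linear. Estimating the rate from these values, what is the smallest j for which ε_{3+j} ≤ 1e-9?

23

Rate ρ ≈ ε_3/ε_2 = 3.09e-3/6.04e-3 = 0.5116.
After j more steps, ε_{3+j} ≈ 3.09e-3·ρ^j; need ρ^j ≤ 1e-9/3.09e-3 = 3.23625e-07.
j ≥ ln(3.23625e-07)/ln(0.5116) = -14.9437/-0.67021 = 22.297.
So 23 more iterations are needed.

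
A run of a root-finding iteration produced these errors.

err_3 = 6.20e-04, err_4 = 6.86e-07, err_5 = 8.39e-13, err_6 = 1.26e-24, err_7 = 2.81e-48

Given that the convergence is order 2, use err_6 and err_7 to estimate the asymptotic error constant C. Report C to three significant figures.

1.77

C ≈ err_7 / err_6^2
  = 2.81e-48 / (1.26e-24)^2
  = 2.81e-48 / 1.5876e-48 ≈ 1.77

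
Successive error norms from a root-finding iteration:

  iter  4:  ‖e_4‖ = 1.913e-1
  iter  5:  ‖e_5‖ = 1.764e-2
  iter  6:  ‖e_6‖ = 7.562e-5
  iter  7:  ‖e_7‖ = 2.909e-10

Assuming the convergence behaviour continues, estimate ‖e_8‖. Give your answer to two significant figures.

First estimate the order: p ≈ ln(‖e_7‖/‖e_6‖) / ln(‖e_6‖/‖e_5‖) = ln(2.909e-10/7.562e-5)/ln(7.562e-5/1.764e-2) = ln(3.84687e-06)/ln(0.00428685) ≈ 2.2868.
Then ‖e_8‖ ≈ ‖e_7‖·(‖e_7‖/‖e_6‖)^p = 2.909e-10·(3.84687e-06)^2.2868 = 2.909e-10·4.14213e-13 ≈ 1.205e-22.

1.2e-22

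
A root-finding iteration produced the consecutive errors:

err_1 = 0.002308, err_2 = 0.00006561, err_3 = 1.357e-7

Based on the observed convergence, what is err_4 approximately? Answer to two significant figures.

First estimate the order: p ≈ ln(err_3/err_2) / ln(err_2/err_1) = ln(1.357e-7/0.00006561)/ln(0.00006561/0.002308) = ln(0.00206828)/ln(0.0284272) ≈ 1.7360.
Then err_4 ≈ err_3·(err_3/err_2)^p = 1.357e-7·(0.00206828)^1.7360 = 1.357e-7·2.18725e-05 ≈ 2.968e-12.

3.0e-12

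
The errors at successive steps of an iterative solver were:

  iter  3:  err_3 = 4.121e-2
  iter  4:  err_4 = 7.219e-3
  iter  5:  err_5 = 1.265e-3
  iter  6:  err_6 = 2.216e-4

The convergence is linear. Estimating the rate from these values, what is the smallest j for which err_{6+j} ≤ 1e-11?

Rate ρ ≈ err_6/err_5 = 2.216e-4/1.265e-3 = 0.1752.
After j more steps, err_{6+j} ≈ 2.216e-4·ρ^j; need ρ^j ≤ 1e-11/2.216e-4 = 4.51264e-08.
j ≥ ln(4.51264e-08)/ln(0.1752) = -16.9138/-1.74183 = 9.710.
So 10 more iterations are needed.

10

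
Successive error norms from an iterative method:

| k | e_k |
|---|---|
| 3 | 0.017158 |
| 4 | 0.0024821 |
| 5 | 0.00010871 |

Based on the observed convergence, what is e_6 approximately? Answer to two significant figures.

First estimate the order: p ≈ ln(e_5/e_4) / ln(e_4/e_3) = ln(0.00010871/0.0024821)/ln(0.0024821/0.017158) = ln(0.0437976)/ln(0.144661) ≈ 1.6180.
Then e_6 ≈ e_5·(e_5/e_4)^p = 0.00010871·(0.0437976)^1.6180 = 0.00010871·0.00633675 ≈ 6.889e-07.

6.9e-7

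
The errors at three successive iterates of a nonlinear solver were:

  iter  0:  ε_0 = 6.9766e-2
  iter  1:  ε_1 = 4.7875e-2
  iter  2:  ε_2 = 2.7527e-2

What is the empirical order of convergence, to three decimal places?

1.470

p ≈ ln(ε_2/ε_1) / ln(ε_1/ε_0)
  = ln(2.7527e-2/4.7875e-2) / ln(4.7875e-2/6.9766e-2)
  = ln(0.574977) / ln(0.686223)
  = -0.553425 / -0.376553 ≈ 1.469713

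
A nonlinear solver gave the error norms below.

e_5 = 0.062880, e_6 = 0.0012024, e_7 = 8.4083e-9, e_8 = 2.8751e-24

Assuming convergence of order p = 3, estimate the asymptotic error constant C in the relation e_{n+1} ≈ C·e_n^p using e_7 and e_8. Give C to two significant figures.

C ≈ e_8 / e_7^3
  = 2.8751e-24 / (8.4083e-9)^3
  = 2.8751e-24 / 5.94463e-25 ≈ 4.8365

4.8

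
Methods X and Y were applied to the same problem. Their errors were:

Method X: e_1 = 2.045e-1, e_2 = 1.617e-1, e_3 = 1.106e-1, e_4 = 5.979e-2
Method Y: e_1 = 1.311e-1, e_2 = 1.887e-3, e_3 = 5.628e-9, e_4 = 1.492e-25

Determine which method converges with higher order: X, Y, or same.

Y

Method X: p ≈ ln(5.979e-2/1.106e-1)/ln(1.106e-1/1.617e-1) ≈ 1.62.
Method Y: p ≈ ln(1.492e-25/5.628e-9)/ln(5.628e-9/1.887e-3) ≈ 3.00.
Method Y has the higher order (≈3.0 vs ≈1.6).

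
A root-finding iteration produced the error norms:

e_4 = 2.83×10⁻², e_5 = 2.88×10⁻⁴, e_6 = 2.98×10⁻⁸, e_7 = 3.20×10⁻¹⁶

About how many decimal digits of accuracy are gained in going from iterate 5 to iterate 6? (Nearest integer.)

Digits gained ≈ log₁₀(e_5/e_6) = log₁₀(2.88×10⁻⁴/2.98×10⁻⁸) = log₁₀(9664.43) ≈ 3.985.

4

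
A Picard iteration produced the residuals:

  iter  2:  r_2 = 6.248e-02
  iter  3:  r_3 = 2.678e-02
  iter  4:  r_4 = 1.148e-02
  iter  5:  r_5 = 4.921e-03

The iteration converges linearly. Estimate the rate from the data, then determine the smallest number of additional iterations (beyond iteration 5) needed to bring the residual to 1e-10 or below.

Rate ρ ≈ r_5/r_4 = 4.921e-03/1.148e-02 = 0.4287.
After j more steps, r_{5+j} ≈ 4.921e-03·ρ^j; need ρ^j ≤ 1e-10/4.921e-03 = 2.03211e-08.
j ≥ ln(2.03211e-08)/ln(0.4287) = -17.7116/-0.84700 = 20.911.
So 21 more iterations are needed.

21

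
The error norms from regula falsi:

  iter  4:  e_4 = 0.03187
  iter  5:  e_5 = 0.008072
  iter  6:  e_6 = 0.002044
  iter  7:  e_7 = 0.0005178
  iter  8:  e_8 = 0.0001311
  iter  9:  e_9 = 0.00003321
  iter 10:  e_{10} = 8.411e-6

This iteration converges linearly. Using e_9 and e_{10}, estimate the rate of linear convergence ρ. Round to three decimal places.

ρ ≈ e_{10}/e_9 = 8.411e-6/0.00003321 = 0.25327

0.253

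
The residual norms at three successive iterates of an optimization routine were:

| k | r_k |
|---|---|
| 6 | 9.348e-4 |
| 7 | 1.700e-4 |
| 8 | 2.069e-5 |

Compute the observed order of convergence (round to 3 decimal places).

p ≈ ln(r_8/r_7) / ln(r_7/r_6)
  = ln(2.069e-5/1.700e-4) / ln(1.700e-4/9.348e-4)
  = ln(0.121706) / ln(0.181857)
  = -2.106147 / -1.704535 ≈ 1.235614

1.236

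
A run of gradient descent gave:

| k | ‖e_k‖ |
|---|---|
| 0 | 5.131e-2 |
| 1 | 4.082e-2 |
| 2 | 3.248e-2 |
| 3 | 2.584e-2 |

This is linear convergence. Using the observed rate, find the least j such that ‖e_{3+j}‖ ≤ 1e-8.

Rate ρ ≈ ‖e_3‖/‖e_2‖ = 2.584e-2/3.248e-2 = 0.7956.
After j more steps, ‖e_{3+j}‖ ≈ 2.584e-2·ρ^j; need ρ^j ≤ 1e-8/2.584e-2 = 3.86997e-07.
j ≥ ln(3.86997e-07)/ln(0.7956) = -14.7648/-0.22866 = 64.571.
So 65 more iterations are needed.

65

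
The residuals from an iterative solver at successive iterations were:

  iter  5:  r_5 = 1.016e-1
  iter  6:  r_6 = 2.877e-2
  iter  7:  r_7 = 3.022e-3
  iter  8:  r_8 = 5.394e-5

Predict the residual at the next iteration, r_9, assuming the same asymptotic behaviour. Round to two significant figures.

First estimate the order: p ≈ ln(r_8/r_7) / ln(r_7/r_6) = ln(5.394e-5/3.022e-3)/ln(3.022e-3/2.877e-2) = ln(0.0178491)/ln(0.10504) ≈ 1.7865.
Then r_9 ≈ r_8·(r_8/r_7)^p = 5.394e-5·(0.0178491)^1.7865 = 5.394e-5·0.00075251 ≈ 4.059e-08.

4.1e-8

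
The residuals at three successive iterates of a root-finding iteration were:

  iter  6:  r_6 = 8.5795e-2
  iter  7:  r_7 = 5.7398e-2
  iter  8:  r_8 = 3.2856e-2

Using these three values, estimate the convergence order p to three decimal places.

p ≈ ln(r_8/r_7) / ln(r_7/r_6)
  = ln(3.2856e-2/5.7398e-2) / ln(5.7398e-2/8.5795e-2)
  = ln(0.572424) / ln(0.669013)
  = -0.557875 / -0.401952 ≈ 1.387914

1.388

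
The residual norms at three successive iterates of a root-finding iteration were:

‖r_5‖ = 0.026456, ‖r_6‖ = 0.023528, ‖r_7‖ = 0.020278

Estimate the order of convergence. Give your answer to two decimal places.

p ≈ ln(‖r_7‖/‖r_6‖) / ln(‖r_6‖/‖r_5‖)
  = ln(0.020278/0.023528) / ln(0.023528/0.026456)
  = ln(0.861867) / ln(0.889326)
  = -0.14865 / -0.11729 ≈ 1.26737

1.27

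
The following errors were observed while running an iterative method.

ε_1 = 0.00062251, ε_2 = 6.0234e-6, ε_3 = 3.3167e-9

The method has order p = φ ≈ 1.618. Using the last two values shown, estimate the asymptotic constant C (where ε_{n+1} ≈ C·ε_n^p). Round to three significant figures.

C ≈ ε_3 / ε_2^1.618
  = 3.3167e-9 / (6.0234e-6)^1.618
  = 3.3167e-9 / 3.57918e-09 ≈ 0.92666

0.927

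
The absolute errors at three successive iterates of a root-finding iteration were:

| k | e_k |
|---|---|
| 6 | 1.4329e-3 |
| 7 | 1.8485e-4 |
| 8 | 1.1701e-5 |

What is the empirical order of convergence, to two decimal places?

1.35

p ≈ ln(e_8/e_7) / ln(e_7/e_6)
  = ln(1.1701e-5/1.8485e-4) / ln(1.8485e-4/1.4329e-3)
  = ln(0.0633) / ln(0.129004)
  = -2.75987 / -2.04791 ≈ 1.34765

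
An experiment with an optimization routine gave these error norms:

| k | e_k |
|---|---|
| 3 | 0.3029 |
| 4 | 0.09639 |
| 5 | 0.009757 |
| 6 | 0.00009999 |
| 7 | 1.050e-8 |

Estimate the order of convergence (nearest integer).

Consecutive ratios: e_7/e_6 = 1.050e-8/0.00009999 = 0.000105011, e_6/e_5 = 0.00009999/0.009757 = 0.010248.
p ≈ ln(0.000105011)/ln(0.010248) = -9.1615/-4.5807 ≈ 2.00.
So the convergence is quadratic (order 2).

2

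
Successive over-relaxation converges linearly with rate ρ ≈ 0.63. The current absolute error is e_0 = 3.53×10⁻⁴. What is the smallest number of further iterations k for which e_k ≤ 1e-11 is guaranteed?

After k steps, e_k ≈ 3.53×10⁻⁴·0.63^k.
Need 0.63^k ≤ 1e-11/3.53×10⁻⁴ = 2.83286e-08.
k ≥ ln(2.83286e-08)/ln(0.63) = -17.3794/-0.46204 = 37.614.
Smallest integer k = 38.

38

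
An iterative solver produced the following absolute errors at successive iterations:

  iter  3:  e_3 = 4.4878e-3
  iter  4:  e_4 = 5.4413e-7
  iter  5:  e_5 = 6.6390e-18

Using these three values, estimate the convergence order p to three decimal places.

p ≈ ln(e_5/e_4) / ln(e_4/e_3)
  = ln(6.6390e-18/5.4413e-7) / ln(5.4413e-7/4.4878e-3)
  = ln(1.22011e-11) / ln(0.000121246)
  = -25.129495 / -9.017689 ≈ 2.786689

2.787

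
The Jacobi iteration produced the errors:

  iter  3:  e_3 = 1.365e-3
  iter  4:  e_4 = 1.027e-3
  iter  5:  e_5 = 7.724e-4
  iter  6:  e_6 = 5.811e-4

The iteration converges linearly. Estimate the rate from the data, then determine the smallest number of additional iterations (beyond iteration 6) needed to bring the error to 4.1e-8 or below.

Rate ρ ≈ e_6/e_5 = 5.811e-4/7.724e-4 = 0.7523.
After j more steps, e_{6+j} ≈ 5.811e-4·ρ^j; need ρ^j ≤ 4.1e-8/5.811e-4 = 7.05558e-05.
j ≥ ln(7.05558e-05)/ln(0.7523) = -9.5591/-0.28462 = 33.585.
So 34 more iterations are needed.

34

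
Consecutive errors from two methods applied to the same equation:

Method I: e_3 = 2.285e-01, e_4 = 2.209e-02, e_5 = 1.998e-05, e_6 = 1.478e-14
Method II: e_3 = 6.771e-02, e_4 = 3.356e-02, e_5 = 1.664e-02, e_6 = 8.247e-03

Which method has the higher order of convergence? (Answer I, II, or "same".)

Method I: p ≈ ln(1.478e-14/1.998e-05)/ln(1.998e-05/2.209e-02) ≈ 3.00.
Method II: p ≈ ln(8.247e-03/1.664e-02)/ln(1.664e-02/3.356e-02) ≈ 1.00.
Method I has the higher order (≈3.0 vs ≈1.0).

I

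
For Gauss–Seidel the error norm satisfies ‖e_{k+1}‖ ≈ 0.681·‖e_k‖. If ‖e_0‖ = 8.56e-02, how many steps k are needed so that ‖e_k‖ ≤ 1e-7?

36

After k steps, ‖e_k‖ ≈ 8.56e-02·0.681^k.
Need 0.681^k ≤ 1e-7/8.56e-02 = 1.16822e-06.
k ≥ ln(1.16822e-06)/ln(0.681) = -13.6600/-0.38419 = 35.555.
Smallest integer k = 36.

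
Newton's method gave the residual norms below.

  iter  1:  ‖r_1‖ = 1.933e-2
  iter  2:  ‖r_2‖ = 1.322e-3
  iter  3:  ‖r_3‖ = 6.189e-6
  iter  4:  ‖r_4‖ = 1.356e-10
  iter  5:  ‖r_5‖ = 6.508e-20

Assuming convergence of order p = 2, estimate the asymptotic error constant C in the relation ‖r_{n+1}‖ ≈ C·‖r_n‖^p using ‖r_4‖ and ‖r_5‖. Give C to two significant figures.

3.5

C ≈ ‖r_5‖ / ‖r_4‖^2
  = 6.508e-20 / (1.356e-10)^2
  = 6.508e-20 / 1.83874e-20 ≈ 3.5394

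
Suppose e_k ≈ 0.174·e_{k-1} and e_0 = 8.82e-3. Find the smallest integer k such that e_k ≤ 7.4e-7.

6

After k steps, e_k ≈ 8.82e-3·0.174^k.
Need 0.174^k ≤ 7.4e-7/8.82e-3 = 8.39002e-05.
k ≥ ln(8.39002e-05)/ln(0.174) = -9.3859/-1.74870 = 5.367.
Smallest integer k = 6.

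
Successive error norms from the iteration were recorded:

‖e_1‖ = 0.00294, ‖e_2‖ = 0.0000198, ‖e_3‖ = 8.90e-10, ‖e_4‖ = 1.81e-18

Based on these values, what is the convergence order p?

2

Consecutive ratios: ‖e_4‖/‖e_3‖ = 1.81e-18/8.90e-10 = 2.03371e-09, ‖e_3‖/‖e_2‖ = 8.90e-10/0.0000198 = 4.49495e-05.
p ≈ ln(2.03371e-09)/ln(4.49495e-05) = -20.0134/-10.0100 ≈ 2.00.
So the convergence is quadratic (order 2).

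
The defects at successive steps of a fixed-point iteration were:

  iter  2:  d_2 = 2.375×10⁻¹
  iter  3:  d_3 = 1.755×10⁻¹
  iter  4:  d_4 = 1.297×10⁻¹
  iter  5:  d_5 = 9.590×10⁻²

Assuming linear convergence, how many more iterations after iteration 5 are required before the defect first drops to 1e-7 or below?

46

Rate ρ ≈ d_5/d_4 = 9.590×10⁻²/1.297×10⁻¹ = 0.7394.
After j more steps, d_{5+j} ≈ 9.590×10⁻²·ρ^j; need ρ^j ≤ 1e-7/9.590×10⁻² = 1.04275e-06.
j ≥ ln(1.04275e-06)/ln(0.7394) = -13.7736/-0.30192 = 45.620.
So 46 more iterations are needed.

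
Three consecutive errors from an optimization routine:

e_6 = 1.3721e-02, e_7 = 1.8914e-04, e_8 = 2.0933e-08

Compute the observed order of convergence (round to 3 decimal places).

p ≈ ln(e_8/e_7) / ln(e_7/e_6)
  = ln(2.0933e-08/1.8914e-04) / ln(1.8914e-04/1.3721e-02)
  = ln(0.000110675) / ln(0.0137847)
  = -9.108913 / -4.284196 ≈ 2.126166

2.126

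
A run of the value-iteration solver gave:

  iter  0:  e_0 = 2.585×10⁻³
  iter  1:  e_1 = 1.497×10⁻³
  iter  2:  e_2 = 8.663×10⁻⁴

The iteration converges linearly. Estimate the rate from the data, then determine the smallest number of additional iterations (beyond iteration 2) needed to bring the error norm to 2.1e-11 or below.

Rate ρ ≈ e_2/e_1 = 8.663×10⁻⁴/1.497×10⁻³ = 0.5787.
After j more steps, e_{2+j} ≈ 8.663×10⁻⁴·ρ^j; need ρ^j ≤ 2.1e-11/8.663×10⁻⁴ = 2.4241e-08.
j ≥ ln(2.4241e-08)/ln(0.5787) = -17.5352/-0.54697 = 32.059.
So 33 more iterations are needed.

33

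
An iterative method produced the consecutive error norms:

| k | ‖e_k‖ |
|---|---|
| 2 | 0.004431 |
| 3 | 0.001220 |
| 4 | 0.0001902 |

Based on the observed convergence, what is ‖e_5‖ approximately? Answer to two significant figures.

1.3e-5

First estimate the order: p ≈ ln(‖e_4‖/‖e_3‖) / ln(‖e_3‖/‖e_2‖) = ln(0.0001902/0.001220)/ln(0.001220/0.004431) = ln(0.155902)/ln(0.275333) ≈ 1.4410.
Then ‖e_5‖ ≈ ‖e_4‖·(‖e_4‖/‖e_3‖)^p = 0.0001902·(0.155902)^1.4410 = 0.0001902·0.0686909 ≈ 1.307e-05.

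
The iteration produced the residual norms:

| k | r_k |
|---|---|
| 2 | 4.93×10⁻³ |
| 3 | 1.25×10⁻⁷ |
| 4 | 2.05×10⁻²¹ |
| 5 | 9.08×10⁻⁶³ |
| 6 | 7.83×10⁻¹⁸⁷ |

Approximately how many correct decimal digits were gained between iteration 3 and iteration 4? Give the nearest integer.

14

Digits gained ≈ log₁₀(r_3/r_4) = log₁₀(1.25×10⁻⁷/2.05×10⁻²¹) = log₁₀(6.09756e+13) ≈ 13.785.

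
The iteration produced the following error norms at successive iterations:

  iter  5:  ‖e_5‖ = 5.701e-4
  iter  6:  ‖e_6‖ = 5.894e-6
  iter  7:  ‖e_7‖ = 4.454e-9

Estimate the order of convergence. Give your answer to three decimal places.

p ≈ ln(‖e_7‖/‖e_6‖) / ln(‖e_6‖/‖e_5‖)
  = ln(4.454e-9/5.894e-6) / ln(5.894e-6/5.701e-4)
  = ln(0.000755684) / ln(0.0103385)
  = -7.187887 / -4.571880 ≈ 1.572195

1.572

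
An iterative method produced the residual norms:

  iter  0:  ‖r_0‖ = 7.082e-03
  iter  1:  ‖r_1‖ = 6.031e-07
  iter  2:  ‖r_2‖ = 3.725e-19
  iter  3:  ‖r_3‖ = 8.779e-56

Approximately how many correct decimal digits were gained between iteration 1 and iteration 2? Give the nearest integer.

12

Digits gained ≈ log₁₀(‖r_1‖/‖r_2‖) = log₁₀(6.031e-07/3.725e-19) = log₁₀(1.61906e+12) ≈ 12.209.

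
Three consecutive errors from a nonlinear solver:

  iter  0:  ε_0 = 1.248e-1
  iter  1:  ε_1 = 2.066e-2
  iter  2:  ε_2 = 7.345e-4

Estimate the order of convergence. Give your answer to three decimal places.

1.855

p ≈ ln(ε_2/ε_1) / ln(ε_1/ε_0)
  = ln(7.345e-4/2.066e-2) / ln(2.066e-2/1.248e-1)
  = ln(0.0355518) / ln(0.165545)
  = -3.336764 / -1.798512 ≈ 1.855291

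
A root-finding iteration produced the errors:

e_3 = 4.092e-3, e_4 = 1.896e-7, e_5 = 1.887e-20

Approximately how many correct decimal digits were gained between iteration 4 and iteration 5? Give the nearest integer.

13

Digits gained ≈ log₁₀(e_4/e_5) = log₁₀(1.896e-7/1.887e-20) = log₁₀(1.00477e+13) ≈ 13.002.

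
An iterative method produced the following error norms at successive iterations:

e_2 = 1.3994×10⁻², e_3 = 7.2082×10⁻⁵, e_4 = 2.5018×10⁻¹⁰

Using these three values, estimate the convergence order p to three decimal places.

p ≈ ln(e_4/e_3) / ln(e_3/e_2)
  = ln(2.5018×10⁻¹⁰/7.2082×10⁻⁵) / ln(7.2082×10⁻⁵/1.3994×10⁻²)
  = ln(3.47077e-06) / ln(0.00515092)
  = -12.571134 / -5.268580 ≈ 2.386057

2.386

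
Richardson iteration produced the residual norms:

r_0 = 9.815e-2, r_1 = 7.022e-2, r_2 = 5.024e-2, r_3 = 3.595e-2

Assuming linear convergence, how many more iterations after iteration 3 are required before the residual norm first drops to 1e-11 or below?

66

Rate ρ ≈ r_3/r_2 = 3.595e-2/5.024e-2 = 0.7156.
After j more steps, r_{3+j} ≈ 3.595e-2·ρ^j; need ρ^j ≤ 1e-11/3.595e-2 = 2.78164e-10.
j ≥ ln(2.78164e-10)/ln(0.7156) = -22.0028/-0.33463 = 65.753.
So 66 more iterations are needed.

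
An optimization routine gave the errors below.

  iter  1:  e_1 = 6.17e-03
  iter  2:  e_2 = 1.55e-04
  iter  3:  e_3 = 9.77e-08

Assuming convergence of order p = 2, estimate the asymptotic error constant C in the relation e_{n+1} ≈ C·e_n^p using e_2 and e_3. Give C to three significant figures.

4.07

C ≈ e_3 / e_2^2
  = 9.77e-08 / (1.55e-04)^2
  = 9.77e-08 / 2.4025e-08 ≈ 4.0666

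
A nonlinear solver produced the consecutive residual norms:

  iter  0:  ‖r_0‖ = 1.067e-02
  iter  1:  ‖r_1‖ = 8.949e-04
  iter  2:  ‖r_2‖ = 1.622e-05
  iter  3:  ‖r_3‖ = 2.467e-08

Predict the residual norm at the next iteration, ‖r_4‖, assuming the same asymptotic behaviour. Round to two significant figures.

First estimate the order: p ≈ ln(‖r_3‖/‖r_2‖) / ln(‖r_2‖/‖r_1‖) = ln(2.467e-08/1.622e-05)/ln(1.622e-05/8.949e-04) = ln(0.00152096)/ln(0.0181249) ≈ 1.6179.
Then ‖r_4‖ ≈ ‖r_3‖·(‖r_3‖/‖r_2‖)^p = 2.467e-08·(0.00152096)^1.6179 = 2.467e-08·2.76025e-05 ≈ 6.81e-13.

6.8e-13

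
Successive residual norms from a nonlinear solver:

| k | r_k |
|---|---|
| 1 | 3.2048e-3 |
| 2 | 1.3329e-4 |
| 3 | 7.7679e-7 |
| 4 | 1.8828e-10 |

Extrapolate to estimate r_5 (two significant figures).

2.7e-16

First estimate the order: p ≈ ln(r_4/r_3) / ln(r_3/r_2) = ln(1.8828e-10/7.7679e-7)/ln(7.7679e-7/1.3329e-4) = ln(0.000242382)/ln(0.00582782) ≈ 1.6180.
Then r_5 ≈ r_4·(r_4/r_3)^p = 1.8828e-10·(0.000242382)^1.6180 = 1.8828e-10·1.41293e-06 ≈ 2.66e-16.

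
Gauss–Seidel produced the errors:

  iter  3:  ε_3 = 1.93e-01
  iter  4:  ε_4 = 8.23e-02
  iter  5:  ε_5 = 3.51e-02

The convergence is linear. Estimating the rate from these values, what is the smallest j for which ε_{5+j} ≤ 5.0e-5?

Rate ρ ≈ ε_5/ε_4 = 3.51e-02/8.23e-02 = 0.4265.
After j more steps, ε_{5+j} ≈ 3.51e-02·ρ^j; need ρ^j ≤ 5.0e-5/3.51e-02 = 0.0014245.
j ≥ ln(0.0014245)/ln(0.4265) = -6.5539/-0.85214 = 7.691.
So 8 more iterations are needed.

8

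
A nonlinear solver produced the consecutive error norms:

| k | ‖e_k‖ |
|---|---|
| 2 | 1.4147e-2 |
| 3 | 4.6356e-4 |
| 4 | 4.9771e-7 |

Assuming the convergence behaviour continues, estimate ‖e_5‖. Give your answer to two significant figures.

First estimate the order: p ≈ ln(‖e_4‖/‖e_3‖) / ln(‖e_3‖/‖e_2‖) = ln(4.9771e-7/4.6356e-4)/ln(4.6356e-4/1.4147e-2) = ln(0.00107367)/ln(0.0327674) ≈ 2.0000.
Then ‖e_5‖ ≈ ‖e_4‖·(‖e_4‖/‖e_3‖)^p = 4.9771e-7·(0.00107367)^2.0000 = 4.9771e-7·1.15277e-06 ≈ 5.737e-13.

5.7e-13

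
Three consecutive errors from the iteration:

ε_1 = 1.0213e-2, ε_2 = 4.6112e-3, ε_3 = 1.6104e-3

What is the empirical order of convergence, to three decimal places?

1.323

p ≈ ln(ε_3/ε_2) / ln(ε_2/ε_1)
  = ln(1.6104e-3/4.6112e-3) / ln(4.6112e-3/1.0213e-2)
  = ln(0.349237) / ln(0.451503)
  = -1.052005 / -0.795173 ≈ 1.322989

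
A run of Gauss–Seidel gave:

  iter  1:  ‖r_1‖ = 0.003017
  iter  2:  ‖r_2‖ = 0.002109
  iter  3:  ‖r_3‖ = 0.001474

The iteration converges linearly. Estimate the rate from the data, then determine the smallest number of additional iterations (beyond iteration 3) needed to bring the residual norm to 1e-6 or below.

Rate ρ ≈ ‖r_3‖/‖r_2‖ = 0.001474/0.002109 = 0.6989.
After j more steps, ‖r_{3+j}‖ ≈ 0.001474·ρ^j; need ρ^j ≤ 1e-6/0.001474 = 0.000678426.
j ≥ ln(0.000678426)/ln(0.6989) = -7.2957/-0.35825 = 20.365.
So 21 more iterations are needed.

21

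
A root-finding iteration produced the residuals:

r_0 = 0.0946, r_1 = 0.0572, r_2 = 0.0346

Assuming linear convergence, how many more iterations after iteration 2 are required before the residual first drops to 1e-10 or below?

40

Rate ρ ≈ r_2/r_1 = 0.0346/0.0572 = 0.6049.
After j more steps, r_{2+j} ≈ 0.0346·ρ^j; need ρ^j ≤ 1e-10/0.0346 = 2.89017e-09.
j ≥ ln(2.89017e-09)/ln(0.6049) = -19.6620/-0.50269 = 39.114.
So 40 more iterations are needed.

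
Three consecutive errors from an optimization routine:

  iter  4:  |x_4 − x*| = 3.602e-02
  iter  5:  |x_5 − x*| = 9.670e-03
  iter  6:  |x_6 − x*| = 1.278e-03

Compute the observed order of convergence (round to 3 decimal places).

1.539

p ≈ ln(|x_6 − x*|/|x_5 − x*|) / ln(|x_5 − x*|/|x_4 − x*|)
  = ln(1.278e-03/9.670e-03) / ln(9.670e-03/3.602e-02)
  = ln(0.132161) / ln(0.268462)
  = -2.023734 / -1.315046 ≈ 1.538907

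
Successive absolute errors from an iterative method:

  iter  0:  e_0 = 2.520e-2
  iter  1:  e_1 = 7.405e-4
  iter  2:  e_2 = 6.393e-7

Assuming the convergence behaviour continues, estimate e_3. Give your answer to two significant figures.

First estimate the order: p ≈ ln(e_2/e_1) / ln(e_1/e_0) = ln(6.393e-7/7.405e-4)/ln(7.405e-4/2.520e-2) = ln(0.000863336)/ln(0.0293849) ≈ 2.0000.
Then e_3 ≈ e_2·(e_2/e_1)^p = 6.393e-7·(0.000863336)^2.0000 = 6.393e-7·7.45349e-07 ≈ 4.765e-13.

4.8e-13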